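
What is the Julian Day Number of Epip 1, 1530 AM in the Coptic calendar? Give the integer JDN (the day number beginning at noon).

Equivalently 7 July 1814 (Gregorian).
JDN 2299161 is 15 October 1582 CE (Gregorian); the target day is +84636 days from there, so JDN = 2383797.

2383797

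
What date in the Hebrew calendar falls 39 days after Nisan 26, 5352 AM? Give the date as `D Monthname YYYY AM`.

The starting date is JDN 2302624; 2302624 + 39 = 2302663.
JDN 2302663 corresponds to 6 Sivan 5352 AM.

6 Sivan 5352 AM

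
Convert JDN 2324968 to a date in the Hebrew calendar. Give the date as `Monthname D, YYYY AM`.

The Gregorian equivalent of JDN 2324968 is 11 June 1653.
In the Hebrew calendar that day is Sivan 16, 5413 AM.

Sivan 16, 5413 AM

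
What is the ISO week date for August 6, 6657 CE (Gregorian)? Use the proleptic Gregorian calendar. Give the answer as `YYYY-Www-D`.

The weekday is Thursday (ISO weekday 4).
That Thursday belongs to ISO week 32 of ISO year 6657.

6657-W32-4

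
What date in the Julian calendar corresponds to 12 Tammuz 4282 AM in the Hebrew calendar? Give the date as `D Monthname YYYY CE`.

Both dates share Julian Day Number 1911892; in the Julian calendar that is 23 June 522 CE.

23 June 522 CE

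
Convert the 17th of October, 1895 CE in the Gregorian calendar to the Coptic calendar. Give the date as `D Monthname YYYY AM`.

Julian Day Number of the source date = 2413484.
Converting JDN 2413484 to the Coptic calendar gives 7 Paopi 1612 AM.

7 Paopi 1612 AM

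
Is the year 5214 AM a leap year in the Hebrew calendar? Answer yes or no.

yes

Hebrew year 5214 is year 8 of its 19-year Metonic cycle; leap years are at positions 3, 6, 8, 11, 14, 17, 19, so it is a leap year (13 months).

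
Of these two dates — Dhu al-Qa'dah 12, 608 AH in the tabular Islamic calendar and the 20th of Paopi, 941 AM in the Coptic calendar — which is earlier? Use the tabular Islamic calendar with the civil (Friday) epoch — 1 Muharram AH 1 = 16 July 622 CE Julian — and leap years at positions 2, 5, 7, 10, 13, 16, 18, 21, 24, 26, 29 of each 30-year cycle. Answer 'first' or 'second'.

first

Converting both to JDN: 2163847 vs 2168414; the smaller is the first.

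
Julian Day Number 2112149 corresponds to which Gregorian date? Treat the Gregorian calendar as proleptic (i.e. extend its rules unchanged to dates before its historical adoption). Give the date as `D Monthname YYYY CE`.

7 October 1070 CE

Counting from JDN 2299161 = 15 Oct 1582 gives an offset of -187012 days.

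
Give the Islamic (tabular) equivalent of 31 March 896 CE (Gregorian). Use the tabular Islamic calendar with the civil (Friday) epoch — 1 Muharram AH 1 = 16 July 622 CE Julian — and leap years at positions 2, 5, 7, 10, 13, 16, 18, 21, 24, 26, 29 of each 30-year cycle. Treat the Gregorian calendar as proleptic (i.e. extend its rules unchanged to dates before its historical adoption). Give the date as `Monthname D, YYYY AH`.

Safar 8, 283 AH

Both dates share Julian Day Number 2048408; in the tabular Islamic calendar that is 8 Safar 283 AH.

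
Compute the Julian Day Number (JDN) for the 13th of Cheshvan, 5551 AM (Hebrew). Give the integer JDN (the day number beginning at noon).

Equivalently 21 October 1790 (Gregorian).
JDN 2299161 is 15 October 1582 CE (Gregorian); the target day is +75977 days from there, so JDN = 2375138.

2375138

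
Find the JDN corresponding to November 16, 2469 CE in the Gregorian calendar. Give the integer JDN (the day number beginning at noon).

JDN 2451545 is 1 January 2000 CE (Gregorian); the target day is +171619 days from there, so JDN = 2623164.

2623164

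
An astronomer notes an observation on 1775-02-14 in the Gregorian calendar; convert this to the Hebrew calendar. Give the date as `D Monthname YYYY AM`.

14 Adar I 5535 AM

Julian Day Number of the source date = 2369410.
Converting JDN 2369410 to the Hebrew calendar gives 14 Adar I 5535 AM.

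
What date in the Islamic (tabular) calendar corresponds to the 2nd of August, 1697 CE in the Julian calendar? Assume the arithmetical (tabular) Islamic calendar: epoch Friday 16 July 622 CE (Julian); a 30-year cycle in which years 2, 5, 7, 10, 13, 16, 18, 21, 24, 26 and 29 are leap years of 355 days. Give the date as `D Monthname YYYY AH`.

24 Muharram 1109 AH

Julian Day Number of the source date = 2341101.
Converting JDN 2341101 to the tabular Islamic calendar gives 24 Muharram 1109 AH.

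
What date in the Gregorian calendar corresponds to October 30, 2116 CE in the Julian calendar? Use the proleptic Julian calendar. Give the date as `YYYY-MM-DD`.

For dates in this range the Gregorian date is 14 days ahead of the Julian.
30 October 2116 Julian + 14 days → 13 November 2116 Gregorian.

2116-11-13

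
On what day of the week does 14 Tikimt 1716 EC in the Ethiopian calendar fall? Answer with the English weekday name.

Equivalently 23 October 1723 Gregorian, JDN 2350668.
JDN 2350668 mod 7 = 5, and JDN 0 was a Monday, so this is a Saturday.

Saturday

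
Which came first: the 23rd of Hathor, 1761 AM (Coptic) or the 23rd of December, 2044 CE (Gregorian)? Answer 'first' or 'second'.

first

Converting both to JDN: 2467952 vs 2467973; the smaller is the first.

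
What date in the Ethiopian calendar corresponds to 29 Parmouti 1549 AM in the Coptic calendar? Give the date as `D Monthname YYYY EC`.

29 Miyazya 1825 EC

The source date corresponds to 6 May 1833 in the Gregorian calendar (JDN 2390675).
That day falls on 29 Miyazya 1825 EC in the Ethiopian calendar.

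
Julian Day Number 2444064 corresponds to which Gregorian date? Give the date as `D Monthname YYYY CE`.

9 July 1979 CE

Counting from JDN 2299161 = 15 Oct 1582 gives an offset of 144903 days.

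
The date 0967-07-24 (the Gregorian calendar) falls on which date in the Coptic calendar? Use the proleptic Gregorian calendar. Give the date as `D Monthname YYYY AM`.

Both dates share Julian Day Number 2074454; in the Coptic calendar that is 25 Epip 683 AM.

25 Epip 683 AM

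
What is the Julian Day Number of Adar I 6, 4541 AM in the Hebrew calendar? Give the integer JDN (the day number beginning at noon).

Equivalently 9 February 781 (proleptic Gregorian).
JDN 2299161 is 15 October 1582 CE (Gregorian); the target day is −292807 days from there, so JDN = 2006354.

2006354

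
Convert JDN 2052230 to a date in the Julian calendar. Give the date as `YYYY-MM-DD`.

0906-09-13

JDN 2052230 is 18 September 906 in the proleptic Gregorian calendar.
In the Julian calendar that day is 0906-09-13.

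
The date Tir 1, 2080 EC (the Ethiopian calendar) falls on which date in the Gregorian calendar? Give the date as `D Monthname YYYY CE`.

Julian Day Number of the source date = 2483696.
Converting JDN 2483696 to the Gregorian calendar gives 10 January 2088 CE.

10 January 2088 CE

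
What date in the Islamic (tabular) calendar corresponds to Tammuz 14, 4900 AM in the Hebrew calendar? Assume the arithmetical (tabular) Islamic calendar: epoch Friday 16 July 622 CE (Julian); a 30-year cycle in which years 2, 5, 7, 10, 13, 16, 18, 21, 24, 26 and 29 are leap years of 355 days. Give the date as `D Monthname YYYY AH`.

14 Dhu al-Qa'dah 534 AH

Julian Day Number of the source date = 2137625.
Converting JDN 2137625 to the tabular Islamic calendar gives 14 Dhu al-Qa'dah 534 AH.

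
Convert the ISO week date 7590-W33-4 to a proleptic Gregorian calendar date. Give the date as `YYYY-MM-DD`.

ISO week 1 of 7590 is the week containing the first Thursday of 7590.
Week 33, day 4 (Thursday) lands on 7590-08-16.

7590-08-16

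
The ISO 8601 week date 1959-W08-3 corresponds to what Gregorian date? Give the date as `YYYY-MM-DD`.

1959-02-18

ISO week 1 of 1959 is the week containing the first Thursday of 1959.
Week 8, day 3 (Wednesday) lands on 1959-02-18.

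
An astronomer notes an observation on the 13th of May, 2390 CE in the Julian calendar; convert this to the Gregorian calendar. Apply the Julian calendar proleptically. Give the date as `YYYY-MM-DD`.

2390-05-29

At this point the Julian calendar is 16 days behind the Gregorian.
13 May 2390 Julian + 16 days → 29 May 2390 Gregorian.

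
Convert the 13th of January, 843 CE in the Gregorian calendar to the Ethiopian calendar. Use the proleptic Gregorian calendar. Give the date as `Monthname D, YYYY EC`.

Tir 14, 835 EC

Both dates share Julian Day Number 2028972; in the Ethiopian calendar that is 14 Tir 835 EC.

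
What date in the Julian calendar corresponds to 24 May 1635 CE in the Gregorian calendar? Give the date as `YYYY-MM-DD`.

At this point the Julian calendar is 10 days behind the Gregorian.
24 May 1635 Gregorian − 10 days → 14 May 1635 Julian.

1635-05-14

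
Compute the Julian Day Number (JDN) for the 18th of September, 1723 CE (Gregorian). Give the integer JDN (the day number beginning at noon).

JDN 2400001 is 17 November 1858 CE (Gregorian), MJD 0; the target day is −49368 days from there, so JDN = 2350633.

2350633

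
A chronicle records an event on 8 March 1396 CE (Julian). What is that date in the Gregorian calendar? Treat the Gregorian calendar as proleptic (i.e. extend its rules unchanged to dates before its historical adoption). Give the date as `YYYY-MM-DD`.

1396-03-16

For dates in this range the Gregorian date is 8 days ahead of the Julian.
8 March 1396 Julian + 8 days → 16 March 1396 Gregorian.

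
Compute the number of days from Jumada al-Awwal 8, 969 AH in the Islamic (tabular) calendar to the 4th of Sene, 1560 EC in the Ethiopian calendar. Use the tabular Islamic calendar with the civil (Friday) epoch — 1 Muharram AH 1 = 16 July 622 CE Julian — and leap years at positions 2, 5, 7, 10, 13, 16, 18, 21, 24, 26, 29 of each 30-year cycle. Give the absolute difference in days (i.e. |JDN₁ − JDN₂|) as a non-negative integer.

First date → JDN 2291592; second date → JDN 2293919.
The interval is |2291592 − 2293919| = 2327 days.

2327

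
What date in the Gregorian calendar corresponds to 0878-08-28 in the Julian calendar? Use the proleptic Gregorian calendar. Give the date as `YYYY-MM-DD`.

At this point the Julian calendar is 4 days behind the Gregorian.
28 August 878 Julian + 4 days → 1 September 878 Gregorian.

0878-09-01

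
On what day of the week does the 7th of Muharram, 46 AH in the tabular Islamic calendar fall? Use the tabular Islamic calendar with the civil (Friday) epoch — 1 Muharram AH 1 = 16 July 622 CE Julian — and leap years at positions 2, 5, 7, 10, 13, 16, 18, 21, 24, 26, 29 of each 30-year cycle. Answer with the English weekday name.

This is JDN 1964392 (22 March 666 Gregorian).
Since JDN mod 7 = 3 (0 = Monday), the day is Thursday.

Thursday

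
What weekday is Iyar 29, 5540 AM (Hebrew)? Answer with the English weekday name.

Saturday

In the Gregorian calendar this is 3 June 1780 (JDN 2371346).
Since JDN mod 7 = 5 (0 = Monday), the day is Saturday.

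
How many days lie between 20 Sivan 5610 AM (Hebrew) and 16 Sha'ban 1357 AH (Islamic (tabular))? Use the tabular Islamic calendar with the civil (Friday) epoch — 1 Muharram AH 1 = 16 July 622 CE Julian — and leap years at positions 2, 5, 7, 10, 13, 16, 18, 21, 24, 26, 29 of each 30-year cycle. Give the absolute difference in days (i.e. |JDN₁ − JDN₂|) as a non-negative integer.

First date → JDN 2396909; second date → JDN 2429183.
The interval is |2396909 − 2429183| = 32274 days.

32274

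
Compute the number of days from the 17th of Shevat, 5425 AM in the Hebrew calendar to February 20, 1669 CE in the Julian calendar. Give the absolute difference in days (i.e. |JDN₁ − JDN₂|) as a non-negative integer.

First date → JDN 2329222; second date → JDN 2330711.
The interval is |2329222 − 2330711| = 1489 days.

1489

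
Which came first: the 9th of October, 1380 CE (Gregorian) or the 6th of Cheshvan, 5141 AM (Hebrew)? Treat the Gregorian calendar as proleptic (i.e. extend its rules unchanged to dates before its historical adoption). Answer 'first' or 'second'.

first

Converting both to JDN: 2225377 vs 2225382; the smaller is the first.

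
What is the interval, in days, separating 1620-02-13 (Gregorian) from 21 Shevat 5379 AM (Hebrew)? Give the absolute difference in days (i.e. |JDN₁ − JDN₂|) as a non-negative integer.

373

First date → JDN 2312796; second date → JDN 2312423.
The interval is |2312796 − 2312423| = 373 days.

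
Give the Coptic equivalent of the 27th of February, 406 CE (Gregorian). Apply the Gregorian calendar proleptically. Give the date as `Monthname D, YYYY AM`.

Both dates share Julian Day Number 1869406; in the Coptic calendar that is 2 Paremhat 122 AM.

Paremhat 2, 122 AM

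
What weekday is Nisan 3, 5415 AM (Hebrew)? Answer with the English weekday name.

Saturday

This is JDN 2325636 (10 April 1655 Gregorian).
2325636 ≡ 5 (mod 7); counting from Monday = 0 gives Saturday.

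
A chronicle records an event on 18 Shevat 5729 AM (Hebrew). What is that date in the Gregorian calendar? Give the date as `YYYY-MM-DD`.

1969-02-06

Both dates share Julian Day Number 2440259; in the Gregorian calendar that is 6 February 1969 CE.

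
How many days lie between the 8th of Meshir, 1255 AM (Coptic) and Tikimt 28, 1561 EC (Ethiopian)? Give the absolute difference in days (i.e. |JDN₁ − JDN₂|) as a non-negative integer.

10858

JDN of the first date = 2283210.
JDN of the second date = 2294068.
|2294068 − 2283210| = 10858.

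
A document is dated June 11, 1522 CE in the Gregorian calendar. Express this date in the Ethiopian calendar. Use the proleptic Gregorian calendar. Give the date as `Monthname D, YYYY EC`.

Both dates share Julian Day Number 2277120; in the Ethiopian calendar that is 7 Sene 1514 EC.

Sene 7, 1514 EC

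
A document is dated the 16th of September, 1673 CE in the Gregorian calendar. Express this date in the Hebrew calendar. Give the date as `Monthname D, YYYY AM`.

Tishrei 6, 5434 AM

Both dates share Julian Day Number 2332370; in the Hebrew calendar that is 6 Tishrei 5434 AM.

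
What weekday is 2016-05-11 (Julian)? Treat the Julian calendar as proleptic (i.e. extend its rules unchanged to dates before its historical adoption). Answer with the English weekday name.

Equivalently 24 May 2016 Gregorian, JDN 2457533.
JDN 2457533 mod 7 = 1, and JDN 0 was a Monday, so this is a Tuesday.

Tuesday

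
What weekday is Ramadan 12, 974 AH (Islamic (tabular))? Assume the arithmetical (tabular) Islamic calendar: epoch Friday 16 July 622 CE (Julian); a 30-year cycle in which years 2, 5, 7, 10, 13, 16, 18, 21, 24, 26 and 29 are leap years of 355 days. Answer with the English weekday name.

Equivalently 2 April 1567 Gregorian, JDN 2293486.
JDN 2293486 mod 7 = 6, and JDN 0 was a Monday, so this is a Sunday.

Sunday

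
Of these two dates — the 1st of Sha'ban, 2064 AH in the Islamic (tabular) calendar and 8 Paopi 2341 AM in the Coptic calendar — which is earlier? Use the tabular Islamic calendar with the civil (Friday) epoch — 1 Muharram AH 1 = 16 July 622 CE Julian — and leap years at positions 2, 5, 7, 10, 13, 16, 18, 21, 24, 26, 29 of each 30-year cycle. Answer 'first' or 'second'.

Converting both to JDN: 2679705 vs 2679752; the smaller is the first.

first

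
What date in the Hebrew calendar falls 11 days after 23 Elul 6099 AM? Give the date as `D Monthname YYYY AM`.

The starting date is JDN 2575632; 2575632 + 11 = 2575643.
JDN 2575643 corresponds to 5 Tishrei 6100 AM.

5 Tishrei 6100 AM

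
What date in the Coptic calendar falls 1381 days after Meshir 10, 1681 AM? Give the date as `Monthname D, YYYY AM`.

JDN of Meshir 10, 1681 AM = 2438809.
2438809 + 1381 = 2440190.
JDN 2440190 in the Coptic calendar is Hathor 20, 1685 AM.

Hathor 20, 1685 AM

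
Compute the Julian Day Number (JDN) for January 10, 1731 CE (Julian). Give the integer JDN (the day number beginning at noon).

In the Gregorian calendar the same day is 21 January 1731.
JDN 2400001 is 17 November 1858 CE (Gregorian), MJD 0; the target day is −46686 days from there, so JDN = 2353315.

2353315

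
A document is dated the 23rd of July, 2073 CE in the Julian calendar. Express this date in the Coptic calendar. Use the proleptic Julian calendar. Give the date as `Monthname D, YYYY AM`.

Epip 29, 1789 AM

Julian Day Number of the source date = 2478425.
Converting JDN 2478425 to the Coptic calendar gives 29 Epip 1789 AM.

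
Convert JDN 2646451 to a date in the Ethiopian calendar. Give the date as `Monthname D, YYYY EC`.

Nehase 10, 2525 EC

The Gregorian equivalent of JDN 2646451 is 20 August 2533.
In the Ethiopian calendar that day is Nehase 10, 2525 EC.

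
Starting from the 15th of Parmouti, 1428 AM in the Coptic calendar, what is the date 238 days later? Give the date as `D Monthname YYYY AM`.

JDN of the 15th of Parmouti, 1428 AM = 2346466.
2346466 + 238 = 2346704.
JDN 2346704 in the Coptic calendar is 8 Koiak 1429 AM.

8 Koiak 1429 AM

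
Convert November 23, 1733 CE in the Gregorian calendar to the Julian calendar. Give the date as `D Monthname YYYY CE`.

12 November 1733 CE

For dates in this range the Gregorian date is 11 days ahead of the Julian.
23 November 1733 Gregorian − 11 days → 12 November 1733 Julian.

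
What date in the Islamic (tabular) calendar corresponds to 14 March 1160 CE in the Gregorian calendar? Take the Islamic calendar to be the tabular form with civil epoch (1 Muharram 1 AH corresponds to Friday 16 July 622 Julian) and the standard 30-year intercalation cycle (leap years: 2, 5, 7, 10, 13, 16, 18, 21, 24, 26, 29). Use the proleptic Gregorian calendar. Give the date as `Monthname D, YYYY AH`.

Both dates share Julian Day Number 2144814; in the tabular Islamic calendar that is 26 Safar 555 AH.

Safar 26, 555 AH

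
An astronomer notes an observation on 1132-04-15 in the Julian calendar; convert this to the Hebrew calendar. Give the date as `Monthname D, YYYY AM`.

Both dates share Julian Day Number 2134626; in the Hebrew calendar that is 28 Nisan 4892 AM.

Nisan 28, 4892 AM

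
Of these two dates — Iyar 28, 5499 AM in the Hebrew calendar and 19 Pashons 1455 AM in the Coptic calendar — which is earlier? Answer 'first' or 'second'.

second

Converting both to JDN: 2356372 vs 2356361; the smaller is the second.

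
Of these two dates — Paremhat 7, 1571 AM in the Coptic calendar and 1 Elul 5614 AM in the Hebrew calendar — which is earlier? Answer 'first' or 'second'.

The two dates have Julian Day Numbers 2398658 and 2398456 respectively.
Since 2398456 < 2398658, the second date comes first.

second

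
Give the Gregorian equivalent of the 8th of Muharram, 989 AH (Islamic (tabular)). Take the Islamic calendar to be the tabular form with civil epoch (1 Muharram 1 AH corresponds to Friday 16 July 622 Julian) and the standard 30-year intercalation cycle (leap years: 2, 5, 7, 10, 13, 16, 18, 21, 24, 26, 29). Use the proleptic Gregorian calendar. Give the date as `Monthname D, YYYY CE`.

February 22, 1581 CE

Both dates share Julian Day Number 2298561; in the Gregorian calendar that is 22 February 1581 CE.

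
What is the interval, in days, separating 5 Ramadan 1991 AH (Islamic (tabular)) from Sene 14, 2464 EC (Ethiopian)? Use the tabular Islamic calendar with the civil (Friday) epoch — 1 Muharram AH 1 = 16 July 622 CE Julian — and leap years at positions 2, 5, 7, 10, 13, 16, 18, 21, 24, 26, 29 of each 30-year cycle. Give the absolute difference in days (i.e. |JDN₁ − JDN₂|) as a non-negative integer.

JDN of the first date = 2653870.
JDN of the second date = 2624115.
|2624115 − 2653870| = 29755.

29755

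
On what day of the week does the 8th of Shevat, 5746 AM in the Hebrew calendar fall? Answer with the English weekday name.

Saturday

In the Gregorian calendar this is 18 January 1986 (JDN 2446449).
Since JDN mod 7 = 5 (0 = Monday), the day is Saturday.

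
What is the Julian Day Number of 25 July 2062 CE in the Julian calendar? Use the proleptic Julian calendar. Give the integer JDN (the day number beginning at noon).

Equivalently 7 August 2062 (Gregorian).
JDN 2299161 is 15 October 1582 CE (Gregorian); the target day is +175248 days from there, so JDN = 2474409.

2474409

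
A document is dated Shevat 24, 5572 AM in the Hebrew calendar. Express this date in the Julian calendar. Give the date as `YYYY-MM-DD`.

The source date corresponds to 7 February 1812 in the Gregorian calendar (JDN 2382916).
That day falls on 26 January 1812 CE in the Julian calendar.

1812-01-26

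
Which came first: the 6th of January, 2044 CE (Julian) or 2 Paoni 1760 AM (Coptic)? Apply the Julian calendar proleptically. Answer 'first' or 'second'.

Converting both to JDN: 2467634 vs 2467776; the smaller is the first.

first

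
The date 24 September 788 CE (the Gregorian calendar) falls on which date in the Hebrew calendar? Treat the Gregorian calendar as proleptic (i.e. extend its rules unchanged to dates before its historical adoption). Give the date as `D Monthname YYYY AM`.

15 Tishrei 4549 AM

Julian Day Number of the source date = 2009138.
Converting JDN 2009138 to the Hebrew calendar gives 15 Tishrei 4549 AM.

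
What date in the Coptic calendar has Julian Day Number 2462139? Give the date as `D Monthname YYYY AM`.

JDN 2462139 is 2 January 2029 in the Gregorian calendar.
In the Coptic calendar that day is 24 Koiak 1745 AM.

24 Koiak 1745 AM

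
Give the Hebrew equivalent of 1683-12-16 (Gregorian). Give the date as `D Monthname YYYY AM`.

28 Kislev 5444 AM

Julian Day Number of the source date = 2336113.
Converting JDN 2336113 to the Hebrew calendar gives 28 Kislev 5444 AM.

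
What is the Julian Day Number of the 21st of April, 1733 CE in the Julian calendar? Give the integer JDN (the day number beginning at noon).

In the Gregorian calendar the same day is 2 May 1733.
JDN 2400001 is 17 November 1858 CE (Gregorian), MJD 0; the target day is −45854 days from there, so JDN = 2354147.

2354147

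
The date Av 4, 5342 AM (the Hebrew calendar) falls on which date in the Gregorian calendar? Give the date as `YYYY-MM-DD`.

Julian Day Number of the source date = 2299087.
Converting JDN 2299087 to the Gregorian calendar gives 2 August 1582 CE.

1582-08-02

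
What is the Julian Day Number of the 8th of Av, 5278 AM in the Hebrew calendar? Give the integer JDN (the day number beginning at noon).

In the proleptic Gregorian calendar the same day is 26 July 1518.
JDN 2299161 is 15 October 1582 CE (Gregorian); the target day is −23457 days from there, so JDN = 2275704.

2275704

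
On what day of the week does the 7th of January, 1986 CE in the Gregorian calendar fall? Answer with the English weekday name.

JDN 2446438 mod 7 = 1, and JDN 0 was a Monday, so this is a Tuesday.

Tuesday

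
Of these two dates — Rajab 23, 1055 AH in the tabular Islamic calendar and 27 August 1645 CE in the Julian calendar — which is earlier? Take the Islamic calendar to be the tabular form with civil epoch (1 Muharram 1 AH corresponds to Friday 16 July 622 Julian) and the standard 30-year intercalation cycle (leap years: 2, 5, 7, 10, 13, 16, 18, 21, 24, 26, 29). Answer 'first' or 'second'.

second

First date → JDN 2322141; second date → JDN 2322133.
JDN 2322133 < JDN 2322141, so the second date is earlier.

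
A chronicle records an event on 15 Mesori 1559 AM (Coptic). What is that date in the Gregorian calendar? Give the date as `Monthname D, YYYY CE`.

August 20, 1843 CE

Julian Day Number of the source date = 2394433.
Converting JDN 2394433 to the Gregorian calendar gives 20 August 1843 CE.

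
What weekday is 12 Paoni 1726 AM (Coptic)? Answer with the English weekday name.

Saturday

In the Gregorian calendar this is 19 June 2010 (JDN 2455367).
Since JDN mod 7 = 5 (0 = Monday), the day is Saturday.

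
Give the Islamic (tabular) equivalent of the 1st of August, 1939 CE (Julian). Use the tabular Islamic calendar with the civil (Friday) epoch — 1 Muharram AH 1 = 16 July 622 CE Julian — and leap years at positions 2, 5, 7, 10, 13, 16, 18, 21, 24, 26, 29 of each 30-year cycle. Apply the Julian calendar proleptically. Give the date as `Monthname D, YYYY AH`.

The source date corresponds to 14 August 1939 in the Gregorian calendar (JDN 2429490).
That day falls on 27 Jumada al-Thani 1358 AH in the tabular Islamic calendar.

Jumada al-Thani 27, 1358 AH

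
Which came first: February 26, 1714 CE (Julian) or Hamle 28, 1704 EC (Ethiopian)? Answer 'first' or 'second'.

Converting both to JDN: 2347153 vs 2346569; the smaller is the second.

second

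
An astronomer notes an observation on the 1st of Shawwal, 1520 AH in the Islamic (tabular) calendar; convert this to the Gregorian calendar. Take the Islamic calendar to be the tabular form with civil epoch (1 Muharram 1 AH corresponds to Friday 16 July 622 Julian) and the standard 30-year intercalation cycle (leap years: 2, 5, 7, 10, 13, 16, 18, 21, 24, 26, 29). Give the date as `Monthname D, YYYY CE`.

January 15, 2097 CE

Julian Day Number of the source date = 2486989.
Converting JDN 2486989 to the Gregorian calendar gives 15 January 2097 CE.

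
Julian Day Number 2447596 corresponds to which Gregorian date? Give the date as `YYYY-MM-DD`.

JDN 2451545 is 1 Jan 2000; 2447596 is −3949 days from there.

1989-03-10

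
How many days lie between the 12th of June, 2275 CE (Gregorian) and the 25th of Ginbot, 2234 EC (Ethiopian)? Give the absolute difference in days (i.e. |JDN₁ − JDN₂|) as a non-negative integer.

12061

JDN of the first date = 2552149.
JDN of the second date = 2540088.
|2540088 − 2552149| = 12061.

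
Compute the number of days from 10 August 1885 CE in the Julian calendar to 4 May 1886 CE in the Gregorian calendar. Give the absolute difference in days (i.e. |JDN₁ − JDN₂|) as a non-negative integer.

255

First date → JDN 2409776; second date → JDN 2410031.
The interval is |2409776 − 2410031| = 255 days.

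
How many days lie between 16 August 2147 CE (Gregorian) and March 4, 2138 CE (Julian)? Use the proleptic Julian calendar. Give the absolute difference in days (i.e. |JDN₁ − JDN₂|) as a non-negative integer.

3438

First date → JDN 2505463; second date → JDN 2502025.
The interval is |2505463 − 2502025| = 3438 days.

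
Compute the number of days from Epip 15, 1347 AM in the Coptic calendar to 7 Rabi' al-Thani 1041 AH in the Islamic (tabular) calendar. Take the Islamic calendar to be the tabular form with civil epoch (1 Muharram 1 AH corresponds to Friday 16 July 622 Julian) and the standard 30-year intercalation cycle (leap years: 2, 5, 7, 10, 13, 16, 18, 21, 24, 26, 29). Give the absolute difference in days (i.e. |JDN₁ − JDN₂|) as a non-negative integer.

106

JDN of the first date = 2316970.
JDN of the second date = 2317076.
|2317076 − 2316970| = 106.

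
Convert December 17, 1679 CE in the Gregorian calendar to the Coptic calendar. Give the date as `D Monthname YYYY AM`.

Both dates share Julian Day Number 2334653; in the Coptic calendar that is 10 Koiak 1396 AM.

10 Koiak 1396 AM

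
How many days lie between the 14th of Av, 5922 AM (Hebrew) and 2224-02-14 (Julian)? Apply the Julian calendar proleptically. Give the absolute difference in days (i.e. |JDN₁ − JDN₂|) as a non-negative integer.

First date → JDN 2510920; second date → JDN 2533418.
The interval is |2510920 − 2533418| = 22498 days.

22498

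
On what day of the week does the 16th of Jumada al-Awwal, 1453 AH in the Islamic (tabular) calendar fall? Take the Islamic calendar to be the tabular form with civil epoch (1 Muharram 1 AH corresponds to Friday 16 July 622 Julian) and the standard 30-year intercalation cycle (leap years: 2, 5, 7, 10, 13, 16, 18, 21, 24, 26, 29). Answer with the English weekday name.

Wednesday

Equivalently 3 September 2031 Gregorian, JDN 2463113.
Since JDN mod 7 = 2 (0 = Monday), the day is Wednesday.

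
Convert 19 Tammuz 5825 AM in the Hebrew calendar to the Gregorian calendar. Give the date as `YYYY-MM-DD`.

2065-07-23

Both dates share Julian Day Number 2475490; in the Gregorian calendar that is 23 July 2065 CE.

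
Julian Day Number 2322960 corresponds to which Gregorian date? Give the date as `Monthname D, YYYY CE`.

December 12, 1647 CE

Counting from JDN 2299161 = 15 Oct 1582 gives an offset of 23799 days.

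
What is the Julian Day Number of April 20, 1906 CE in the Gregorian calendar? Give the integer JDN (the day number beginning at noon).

JDN 2299161 is 15 October 1582 CE (Gregorian); the target day is +118160 days from there, so JDN = 2417321.

2417321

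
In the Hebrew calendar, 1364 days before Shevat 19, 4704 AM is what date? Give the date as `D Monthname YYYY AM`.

13 Iyar 4700 AM

JDN of Shevat 19, 4704 AM = 2065870.
2065870 − 1364 = 2064506.
JDN 2064506 in the Hebrew calendar is 13 Iyar 4700 AM.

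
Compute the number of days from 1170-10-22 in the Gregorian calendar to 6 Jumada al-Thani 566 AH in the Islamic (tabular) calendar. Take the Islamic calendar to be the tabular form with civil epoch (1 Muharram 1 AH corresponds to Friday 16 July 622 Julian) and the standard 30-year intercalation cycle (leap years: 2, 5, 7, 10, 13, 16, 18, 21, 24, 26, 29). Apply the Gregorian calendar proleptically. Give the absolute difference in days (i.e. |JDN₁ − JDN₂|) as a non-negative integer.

122

JDN of the first date = 2148688.
JDN of the second date = 2148810.
|2148810 − 2148688| = 122.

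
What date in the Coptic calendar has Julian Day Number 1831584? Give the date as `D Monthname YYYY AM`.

The proleptic Gregorian equivalent of JDN 1831584 is 10 August 302.
In the Coptic calendar that day is 16 Mesori 18 AM.

16 Mesori 18 AM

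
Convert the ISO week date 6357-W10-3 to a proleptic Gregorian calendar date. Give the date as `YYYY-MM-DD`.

ISO week 1 of 6357 is the week containing the first Thursday of 6357.
Week 10, day 3 (Wednesday) lands on 6357-03-06.

6357-03-06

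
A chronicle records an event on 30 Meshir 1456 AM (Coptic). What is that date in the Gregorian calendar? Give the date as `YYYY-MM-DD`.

Both dates share Julian Day Number 2356648; in the Gregorian calendar that is 7 March 1740 CE.

1740-03-07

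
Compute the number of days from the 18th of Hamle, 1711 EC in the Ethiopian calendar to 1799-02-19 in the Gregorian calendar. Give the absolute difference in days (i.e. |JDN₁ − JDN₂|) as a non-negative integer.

First date → JDN 2349115; second date → JDN 2378181.
The interval is |2349115 − 2378181| = 29066 days.

29066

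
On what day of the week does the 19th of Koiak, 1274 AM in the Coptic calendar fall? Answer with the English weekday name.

Wednesday

This is JDN 2290101 (25 December 1557 Gregorian).
2290101 ≡ 2 (mod 7); counting from Monday = 0 gives Wednesday.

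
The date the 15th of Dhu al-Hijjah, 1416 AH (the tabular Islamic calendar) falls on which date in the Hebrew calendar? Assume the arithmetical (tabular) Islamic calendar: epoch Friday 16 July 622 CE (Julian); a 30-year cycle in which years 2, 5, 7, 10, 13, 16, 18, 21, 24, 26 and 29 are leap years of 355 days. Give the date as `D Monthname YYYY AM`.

Both dates share Julian Day Number 2450208; in the Hebrew calendar that is 15 Iyar 5756 AM.

15 Iyar 5756 AM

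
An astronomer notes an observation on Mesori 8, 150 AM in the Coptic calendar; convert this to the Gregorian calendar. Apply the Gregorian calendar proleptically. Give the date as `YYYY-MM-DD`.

Julian Day Number of the source date = 1879789.
Converting JDN 1879789 to the Gregorian calendar gives 2 August 434 CE.

0434-08-02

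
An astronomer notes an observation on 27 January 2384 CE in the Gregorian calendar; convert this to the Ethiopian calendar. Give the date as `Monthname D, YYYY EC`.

Tir 15, 2376 EC

Julian Day Number of the source date = 2591824.
Converting JDN 2591824 to the Ethiopian calendar gives 15 Tir 2376 EC.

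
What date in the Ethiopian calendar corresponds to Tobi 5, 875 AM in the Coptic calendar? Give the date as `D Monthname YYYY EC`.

5 Tir 1151 EC

The source date corresponds to 7 January 1159 in the proleptic Gregorian calendar (JDN 2144382).
That day falls on 5 Tir 1151 EC in the Ethiopian calendar.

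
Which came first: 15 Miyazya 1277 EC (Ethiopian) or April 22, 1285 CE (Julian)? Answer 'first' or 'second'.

The two dates have Julian Day Numbers 2190504 and 2190516 respectively.
Since 2190504 < 2190516, the first date comes first.

first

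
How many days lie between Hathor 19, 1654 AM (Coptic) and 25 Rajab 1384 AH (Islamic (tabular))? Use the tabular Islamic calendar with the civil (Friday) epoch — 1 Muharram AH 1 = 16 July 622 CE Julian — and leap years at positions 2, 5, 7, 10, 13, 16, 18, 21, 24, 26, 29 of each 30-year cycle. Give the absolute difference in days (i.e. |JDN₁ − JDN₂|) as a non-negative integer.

JDN of the first date = 2428866.
JDN of the second date = 2438730.
|2438730 − 2428866| = 9864.

9864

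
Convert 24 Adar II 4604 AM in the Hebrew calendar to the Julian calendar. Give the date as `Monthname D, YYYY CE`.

March 17, 844 CE

The source date corresponds to 21 March 844 in the proleptic Gregorian calendar (JDN 2029405).
That day falls on 17 March 844 CE in the Julian calendar.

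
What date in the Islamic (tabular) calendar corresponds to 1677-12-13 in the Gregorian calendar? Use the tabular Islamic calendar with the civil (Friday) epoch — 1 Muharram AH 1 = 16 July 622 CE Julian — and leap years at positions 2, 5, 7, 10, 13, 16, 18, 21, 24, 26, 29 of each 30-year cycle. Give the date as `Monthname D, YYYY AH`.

Shawwal 17, 1088 AH

Both dates share Julian Day Number 2333919; in the tabular Islamic calendar that is 17 Shawwal 1088 AH.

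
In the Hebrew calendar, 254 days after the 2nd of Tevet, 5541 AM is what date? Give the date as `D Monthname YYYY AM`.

20 Elul 5541 AM

The starting date is JDN 2371556; 2371556 + 254 = 2371810.
JDN 2371810 corresponds to 20 Elul 5541 AM.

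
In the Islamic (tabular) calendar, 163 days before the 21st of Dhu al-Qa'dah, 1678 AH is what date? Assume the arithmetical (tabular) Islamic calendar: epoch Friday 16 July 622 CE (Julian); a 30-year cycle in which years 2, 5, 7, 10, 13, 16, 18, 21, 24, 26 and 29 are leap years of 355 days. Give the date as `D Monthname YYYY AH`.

5 Jumada al-Thani 1678 AH

Counting 163 days back from JDN 2543028 reaches JDN 2542865, which is 5 Jumada al-Thani 1678 AH.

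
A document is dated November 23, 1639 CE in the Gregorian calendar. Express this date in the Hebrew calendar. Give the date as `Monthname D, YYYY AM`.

Cheshvan 26, 5400 AM

Both dates share Julian Day Number 2320019; in the Hebrew calendar that is 26 Cheshvan 5400 AM.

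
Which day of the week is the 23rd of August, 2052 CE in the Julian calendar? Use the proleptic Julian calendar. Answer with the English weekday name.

Equivalently 5 September 2052 Gregorian, JDN 2470786.
Since JDN mod 7 = 3 (0 = Monday), the day is Thursday.

Thursday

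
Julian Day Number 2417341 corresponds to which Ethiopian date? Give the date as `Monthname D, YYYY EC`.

Ginbot 2, 1898 EC

The Gregorian equivalent of JDN 2417341 is 10 May 1906.
In the Ethiopian calendar that day is Ginbot 2, 1898 EC.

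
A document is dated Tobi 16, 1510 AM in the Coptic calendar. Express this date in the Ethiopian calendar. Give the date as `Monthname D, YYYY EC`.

Tir 16, 1786 EC

The source date corresponds to 22 January 1794 in the Gregorian calendar (JDN 2376327).
That day falls on 16 Tir 1786 EC in the Ethiopian calendar.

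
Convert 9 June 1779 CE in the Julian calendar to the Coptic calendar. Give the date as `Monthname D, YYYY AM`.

Julian Day Number of the source date = 2370997.
Converting JDN 2370997 to the Coptic calendar gives 15 Paoni 1495 AM.

Paoni 15, 1495 AM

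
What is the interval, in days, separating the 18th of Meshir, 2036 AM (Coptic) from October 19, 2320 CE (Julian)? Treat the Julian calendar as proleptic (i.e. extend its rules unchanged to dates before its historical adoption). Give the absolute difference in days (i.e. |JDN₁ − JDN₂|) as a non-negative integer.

249

First date → JDN 2568481; second date → JDN 2568730.
The interval is |2568481 − 2568730| = 249 days.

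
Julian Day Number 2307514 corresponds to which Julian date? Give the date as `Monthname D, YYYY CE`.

JDN 2307514 is 28 August 1605 in the Gregorian calendar.
In the Julian calendar that day is August 18, 1605 CE.

August 18, 1605 CE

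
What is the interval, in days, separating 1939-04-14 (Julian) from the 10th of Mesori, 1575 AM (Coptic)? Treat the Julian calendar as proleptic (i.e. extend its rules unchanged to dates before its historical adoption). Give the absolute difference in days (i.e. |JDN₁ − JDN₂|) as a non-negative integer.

JDN of the first date = 2429381.
JDN of the second date = 2400272.
|2400272 − 2429381| = 29109.

29109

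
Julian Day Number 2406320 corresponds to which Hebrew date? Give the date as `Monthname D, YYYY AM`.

Adar 10, 5636 AM

The Gregorian equivalent of JDN 2406320 is 6 March 1876.
In the Hebrew calendar that day is Adar 10, 5636 AM.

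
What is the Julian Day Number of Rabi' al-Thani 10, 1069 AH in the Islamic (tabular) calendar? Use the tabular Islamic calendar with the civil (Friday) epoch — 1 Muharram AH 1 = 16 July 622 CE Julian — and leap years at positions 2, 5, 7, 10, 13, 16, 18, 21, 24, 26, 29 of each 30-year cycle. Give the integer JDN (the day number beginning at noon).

Equivalently 5 January 1659 (Gregorian).
JDN 2451545 is 1 January 2000 CE (Gregorian); the target day is −124543 days from there, so JDN = 2327002.

2327002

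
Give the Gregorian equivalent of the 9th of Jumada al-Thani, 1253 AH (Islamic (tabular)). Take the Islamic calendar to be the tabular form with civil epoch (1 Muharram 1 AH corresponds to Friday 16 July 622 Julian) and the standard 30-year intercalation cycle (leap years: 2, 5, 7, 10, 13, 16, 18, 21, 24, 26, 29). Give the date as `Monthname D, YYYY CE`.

September 10, 1837 CE

Julian Day Number of the source date = 2392263.
Converting JDN 2392263 to the Gregorian calendar gives 10 September 1837 CE.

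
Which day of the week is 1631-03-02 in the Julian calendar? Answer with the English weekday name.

Equivalently 12 March 1631 Gregorian, JDN 2316841.
Since JDN mod 7 = 2 (0 = Monday), the day is Wednesday.

Wednesday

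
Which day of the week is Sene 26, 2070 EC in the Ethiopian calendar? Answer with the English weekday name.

Sunday

In the Gregorian calendar this is 3 July 2078 (JDN 2480218).
2480218 ≡ 6 (mod 7); counting from Monday = 0 gives Sunday.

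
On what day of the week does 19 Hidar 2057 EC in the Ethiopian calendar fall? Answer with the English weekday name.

Friday

In the Gregorian calendar this is 28 November 2064 (JDN 2475253).
JDN 2475253 mod 7 = 4, and JDN 0 was a Monday, so this is a Friday.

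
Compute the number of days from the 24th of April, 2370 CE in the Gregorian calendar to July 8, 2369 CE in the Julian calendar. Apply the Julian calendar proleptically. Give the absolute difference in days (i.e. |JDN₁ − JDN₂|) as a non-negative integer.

274

JDN of the first date = 2586798.
JDN of the second date = 2586524.
|2586524 − 2586798| = 274.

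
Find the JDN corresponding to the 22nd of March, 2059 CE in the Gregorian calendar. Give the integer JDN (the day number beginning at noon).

JDN 2400001 is 17 November 1858 CE (Gregorian), MJD 0; the target day is +73174 days from there, so JDN = 2473175.

2473175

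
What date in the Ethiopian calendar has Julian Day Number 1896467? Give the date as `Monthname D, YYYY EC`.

Miyazya 4, 472 EC

The proleptic Gregorian equivalent of JDN 1896467 is 31 March 480.
In the Ethiopian calendar that day is Miyazya 4, 472 EC.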